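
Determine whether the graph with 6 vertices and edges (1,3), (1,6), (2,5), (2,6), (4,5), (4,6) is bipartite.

Step 1: Attempt 2-coloring using BFS:
  Start at vertex 1, assign color 0
  Color vertex 3 with color 1 (neighbor of 1)
  Color vertex 6 with color 1 (neighbor of 1)
  Color vertex 2 with color 0 (neighbor of 6)
  Color vertex 4 with color 0 (neighbor of 6)
  Color vertex 5 with color 1 (neighbor of 2)

Step 2: 2-coloring succeeded. No conflicts found.
  Set A (color 0): {1, 2, 4}
  Set B (color 1): {3, 5, 6}

The graph is bipartite with partition {1, 2, 4}, {3, 5, 6}.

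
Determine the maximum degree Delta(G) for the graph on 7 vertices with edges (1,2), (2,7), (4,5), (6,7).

Step 1: Count edges incident to each vertex:
  deg(1) = 1 (neighbors: 2)
  deg(2) = 2 (neighbors: 1, 7)
  deg(3) = 0 (neighbors: none)
  deg(4) = 1 (neighbors: 5)
  deg(5) = 1 (neighbors: 4)
  deg(6) = 1 (neighbors: 7)
  deg(7) = 2 (neighbors: 2, 6)

Step 2: Find maximum:
  max(1, 2, 0, 1, 1, 1, 2) = 2 (vertex 2)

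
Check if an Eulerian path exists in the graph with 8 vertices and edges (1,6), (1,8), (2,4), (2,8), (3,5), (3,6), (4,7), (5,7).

Step 1: Find the degree of each vertex:
  deg(1) = 2
  deg(2) = 2
  deg(3) = 2
  deg(4) = 2
  deg(5) = 2
  deg(6) = 2
  deg(7) = 2
  deg(8) = 2

Step 2: Count vertices with odd degree:
  All vertices have even degree (0 odd-degree vertices)

Step 3: Apply Euler's theorem:
  - Eulerian circuit exists iff graph is connected and all vertices have even degree
  - Eulerian path exists iff graph is connected and has 0 or 2 odd-degree vertices

Graph is connected with 0 odd-degree vertices.
Both Eulerian circuit and Eulerian path exist.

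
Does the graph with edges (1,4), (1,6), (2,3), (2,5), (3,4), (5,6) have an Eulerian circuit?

Step 1: Find the degree of each vertex:
  deg(1) = 2
  deg(2) = 2
  deg(3) = 2
  deg(4) = 2
  deg(5) = 2
  deg(6) = 2

Step 2: Count vertices with odd degree:
  All vertices have even degree (0 odd-degree vertices)

Step 3: Apply Euler's theorem:
  - Eulerian circuit exists iff graph is connected and all vertices have even degree
  - Eulerian path exists iff graph is connected and has 0 or 2 odd-degree vertices

Graph is connected with 0 odd-degree vertices.
Both Eulerian circuit and Eulerian path exist.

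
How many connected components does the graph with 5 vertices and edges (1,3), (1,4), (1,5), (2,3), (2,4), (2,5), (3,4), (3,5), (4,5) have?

Step 1: Build adjacency list from edges:
  1: 3, 4, 5
  2: 3, 4, 5
  3: 1, 2, 4, 5
  4: 1, 2, 3, 5
  5: 1, 2, 3, 4

Step 2: Run BFS/DFS from vertex 1:
  Visited: {1, 3, 4, 5, 2}
  Reached 5 of 5 vertices

Step 3: All 5 vertices reached from vertex 1, so the graph is connected.
Number of connected components: 1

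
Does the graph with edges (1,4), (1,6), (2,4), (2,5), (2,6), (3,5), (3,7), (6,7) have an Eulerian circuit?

Step 1: Find the degree of each vertex:
  deg(1) = 2
  deg(2) = 3
  deg(3) = 2
  deg(4) = 2
  deg(5) = 2
  deg(6) = 3
  deg(7) = 2

Step 2: Count vertices with odd degree:
  Odd-degree vertices: 2, 6 (2 total)

Step 3: Apply Euler's theorem:
  - Eulerian circuit exists iff graph is connected and all vertices have even degree
  - Eulerian path exists iff graph is connected and has 0 or 2 odd-degree vertices

Graph is connected with exactly 2 odd-degree vertices (2, 6).
Eulerian path exists (starting and ending at the odd-degree vertices), but no Eulerian circuit.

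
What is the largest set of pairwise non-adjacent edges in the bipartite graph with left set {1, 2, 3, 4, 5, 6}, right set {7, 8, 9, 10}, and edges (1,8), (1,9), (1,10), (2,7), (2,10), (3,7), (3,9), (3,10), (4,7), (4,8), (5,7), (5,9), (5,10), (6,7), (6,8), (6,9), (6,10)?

Step 1: List the neighbors of each left vertex:
  1: 8, 9, 10
  2: 7, 10
  3: 7, 9, 10
  4: 7, 8
  5: 7, 9, 10
  6: 7, 8, 9, 10

Step 2: Greedily match left vertices, then look for augmenting paths:
  Match 1 -- 8
  Match 2 -- 7
  Match 3 -- 9
  Match 5 -- 10
  No augmenting path remains.

Step 3: Verify this is maximum:
  Matching size 4 = min(|L|, |R|) = min(6, 4), which is an upper bound, so this matching is maximum.

Maximum matching: {(1,8), (2,7), (3,9), (5,10)}
Size: 4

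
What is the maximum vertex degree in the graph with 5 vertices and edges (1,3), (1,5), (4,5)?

Step 1: Count edges incident to each vertex:
  deg(1) = 2 (neighbors: 3, 5)
  deg(2) = 0 (neighbors: none)
  deg(3) = 1 (neighbors: 1)
  deg(4) = 1 (neighbors: 5)
  deg(5) = 2 (neighbors: 1, 4)

Step 2: Find maximum:
  max(2, 0, 1, 1, 2) = 2 (vertex 1)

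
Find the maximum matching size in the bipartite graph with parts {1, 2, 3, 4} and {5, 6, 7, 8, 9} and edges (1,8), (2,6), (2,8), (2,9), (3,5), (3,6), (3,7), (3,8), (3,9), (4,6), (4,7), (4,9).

Step 1: List the neighbors of each left vertex:
  1: 8
  2: 6, 8, 9
  3: 5, 6, 7, 8, 9
  4: 6, 7, 9

Step 2: Greedily match left vertices, then look for augmenting paths:
  Match 1 -- 8
  Match 2 -- 6
  Match 3 -- 5
  Match 4 -- 7
  No augmenting path remains.

Step 3: Verify this is maximum:
  Matching size 4 = min(|L|, |R|) = min(4, 5), which is an upper bound, so this matching is maximum.

Maximum matching: {(1,8), (2,6), (3,5), (4,7)}
Size: 4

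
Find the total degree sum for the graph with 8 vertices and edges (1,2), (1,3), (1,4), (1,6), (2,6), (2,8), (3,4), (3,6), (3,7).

Step 1: Count edges incident to each vertex:
  deg(1) = 4 (neighbors: 2, 3, 4, 6)
  deg(2) = 3 (neighbors: 1, 6, 8)
  deg(3) = 4 (neighbors: 1, 4, 6, 7)
  deg(4) = 2 (neighbors: 1, 3)
  deg(5) = 0 (neighbors: none)
  deg(6) = 3 (neighbors: 1, 2, 3)
  deg(7) = 1 (neighbors: 3)
  deg(8) = 1 (neighbors: 2)

Step 2: Sum all degrees:
  4 + 3 + 4 + 2 + 0 + 3 + 1 + 1 = 18

Verification: sum of degrees = 2 * |E| = 2 * 9 = 18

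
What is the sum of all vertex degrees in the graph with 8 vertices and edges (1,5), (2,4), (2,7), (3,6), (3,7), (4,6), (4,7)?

Step 1: Count edges incident to each vertex:
  deg(1) = 1 (neighbors: 5)
  deg(2) = 2 (neighbors: 4, 7)
  deg(3) = 2 (neighbors: 6, 7)
  deg(4) = 3 (neighbors: 2, 6, 7)
  deg(5) = 1 (neighbors: 1)
  deg(6) = 2 (neighbors: 3, 4)
  deg(7) = 3 (neighbors: 2, 3, 4)
  deg(8) = 0 (neighbors: none)

Step 2: Sum all degrees:
  1 + 2 + 2 + 3 + 1 + 2 + 3 + 0 = 14

Verification: sum of degrees = 2 * |E| = 2 * 7 = 14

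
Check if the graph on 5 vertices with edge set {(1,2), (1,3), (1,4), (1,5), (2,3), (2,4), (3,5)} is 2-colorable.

Step 1: Attempt 2-coloring using BFS:
  Start at vertex 1, assign color 0
  Color vertex 2 with color 1 (neighbor of 1)
  Color vertex 3 with color 1 (neighbor of 1)
  Color vertex 4 with color 1 (neighbor of 1)
  Color vertex 5 with color 1 (neighbor of 1)

Step 2: Conflict found! Vertices 2 and 3 are adjacent but have the same color.
This means the graph contains an odd cycle.

The graph is NOT bipartite.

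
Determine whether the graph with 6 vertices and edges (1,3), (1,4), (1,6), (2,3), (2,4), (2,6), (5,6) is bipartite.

Step 1: Attempt 2-coloring using BFS:
  Start at vertex 1, assign color 0
  Color vertex 3 with color 1 (neighbor of 1)
  Color vertex 4 with color 1 (neighbor of 1)
  Color vertex 6 with color 1 (neighbor of 1)
  Color vertex 2 with color 0 (neighbor of 3)
  Color vertex 5 with color 0 (neighbor of 6)

Step 2: 2-coloring succeeded. No conflicts found.
  Set A (color 0): {1, 2, 5}
  Set B (color 1): {3, 4, 6}

The graph is bipartite with partition {1, 2, 5}, {3, 4, 6}.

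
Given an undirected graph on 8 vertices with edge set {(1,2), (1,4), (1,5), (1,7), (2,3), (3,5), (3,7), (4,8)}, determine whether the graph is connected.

Step 1: Build adjacency list from edges:
  1: 2, 4, 5, 7
  2: 1, 3
  3: 2, 5, 7
  4: 1, 8
  5: 1, 3
  6: (none)
  7: 1, 3
  8: 4

Step 2: Run BFS/DFS from vertex 1:
  Visited: {1, 2, 4, 5, 7, 3, 8}
  Reached 7 of 8 vertices

Step 3: Only 7 of 8 vertices reached. Graph is disconnected.
Connected components: {1, 2, 3, 4, 5, 7, 8}, {6}
Answer: No, the graph is not connected (2 components).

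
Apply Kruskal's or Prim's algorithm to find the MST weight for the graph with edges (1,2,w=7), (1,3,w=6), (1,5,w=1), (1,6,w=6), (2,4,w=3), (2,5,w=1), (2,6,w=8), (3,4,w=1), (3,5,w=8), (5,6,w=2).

Apply Kruskal's algorithm (sort edges by weight, add if no cycle):

Sorted edges by weight:
  (1,5) w=1
  (2,5) w=1
  (3,4) w=1
  (5,6) w=2
  (2,4) w=3
  (1,3) w=6
  (1,6) w=6
  (1,2) w=7
  (2,6) w=8
  (3,5) w=8

Add edge (1,5) w=1 -- no cycle. Running total: 1
Add edge (2,5) w=1 -- no cycle. Running total: 2
Add edge (3,4) w=1 -- no cycle. Running total: 3
Add edge (5,6) w=2 -- no cycle. Running total: 5
Add edge (2,4) w=3 -- no cycle. Running total: 8

MST edges: (1,5,w=1), (2,5,w=1), (3,4,w=1), (5,6,w=2), (2,4,w=3)
Total MST weight: 1 + 1 + 1 + 2 + 3 = 8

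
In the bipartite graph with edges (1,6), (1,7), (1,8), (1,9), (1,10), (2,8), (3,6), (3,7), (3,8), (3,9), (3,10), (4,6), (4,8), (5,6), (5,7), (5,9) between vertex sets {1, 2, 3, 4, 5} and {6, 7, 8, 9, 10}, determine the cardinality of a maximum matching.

Step 1: List the neighbors of each left vertex:
  1: 6, 7, 8, 9, 10
  2: 8
  3: 6, 7, 8, 9, 10
  4: 6, 8
  5: 6, 7, 9

Step 2: Greedily match left vertices, then look for augmenting paths:
  Match 1 -- 10
  Match 2 -- 8
  Match 3 -- 7
  Match 4 -- 6
  Match 5 -- 9
  No augmenting path remains.

Step 3: Verify this is maximum:
  Matching size 5 = min(|L|, |R|) = min(5, 5), which is an upper bound, so this matching is maximum.

Maximum matching: {(1,10), (2,8), (3,7), (4,6), (5,9)}
Size: 5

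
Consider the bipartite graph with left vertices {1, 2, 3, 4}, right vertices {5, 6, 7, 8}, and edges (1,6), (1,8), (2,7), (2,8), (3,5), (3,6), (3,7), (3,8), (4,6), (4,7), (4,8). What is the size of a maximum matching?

Step 1: List the neighbors of each left vertex:
  1: 6, 8
  2: 7, 8
  3: 5, 6, 7, 8
  4: 6, 7, 8

Step 2: Greedily match left vertices, then look for augmenting paths:
  Match 1 -- 6
  Match 2 -- 7
  Match 3 -- 5
  Match 4 -- 8
  No augmenting path remains.

Step 3: Verify this is maximum:
  Matching size 4 = min(|L|, |R|) = min(4, 4), which is an upper bound, so this matching is maximum.

Maximum matching: {(1,6), (2,7), (3,5), (4,8)}
Size: 4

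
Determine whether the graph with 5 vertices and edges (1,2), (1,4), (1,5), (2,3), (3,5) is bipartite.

Step 1: Attempt 2-coloring using BFS:
  Start at vertex 1, assign color 0
  Color vertex 2 with color 1 (neighbor of 1)
  Color vertex 4 with color 1 (neighbor of 1)
  Color vertex 5 with color 1 (neighbor of 1)
  Color vertex 3 with color 0 (neighbor of 2)

Step 2: 2-coloring succeeded. No conflicts found.
  Set A (color 0): {1, 3}
  Set B (color 1): {2, 4, 5}

The graph is bipartite with partition {1, 3}, {2, 4, 5}.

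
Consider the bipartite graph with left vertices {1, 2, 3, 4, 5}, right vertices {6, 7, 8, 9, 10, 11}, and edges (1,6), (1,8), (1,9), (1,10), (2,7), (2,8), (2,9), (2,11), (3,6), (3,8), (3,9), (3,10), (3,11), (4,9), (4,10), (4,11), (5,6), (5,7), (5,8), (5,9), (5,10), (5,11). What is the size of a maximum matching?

Step 1: List the neighbors of each left vertex:
  1: 6, 8, 9, 10
  2: 7, 8, 9, 11
  3: 6, 8, 9, 10, 11
  4: 9, 10, 11
  5: 6, 7, 8, 9, 10, 11

Step 2: Greedily match left vertices, then look for augmenting paths:
  Match 1 -- 6
  Match 2 -- 7
  Match 3 -- 8
  Match 4 -- 9
  Match 5 -- 10
  No augmenting path remains.

Step 3: Verify this is maximum:
  Matching size 5 = min(|L|, |R|) = min(5, 6), which is an upper bound, so this matching is maximum.

Maximum matching: {(1,6), (2,7), (3,8), (4,9), (5,10)}
Size: 5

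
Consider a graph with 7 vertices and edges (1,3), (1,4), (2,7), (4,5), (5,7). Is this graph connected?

Step 1: Build adjacency list from edges:
  1: 3, 4
  2: 7
  3: 1
  4: 1, 5
  5: 4, 7
  6: (none)
  7: 2, 5

Step 2: Run BFS/DFS from vertex 1:
  Visited: {1, 3, 4, 5, 7, 2}
  Reached 6 of 7 vertices

Step 3: Only 6 of 7 vertices reached. Graph is disconnected.
Connected components: {1, 2, 3, 4, 5, 7}, {6}
Answer: No, the graph is not connected (2 components).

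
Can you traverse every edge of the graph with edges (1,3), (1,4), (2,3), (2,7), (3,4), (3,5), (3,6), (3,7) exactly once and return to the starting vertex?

Step 1: Find the degree of each vertex:
  deg(1) = 2
  deg(2) = 2
  deg(3) = 6
  deg(4) = 2
  deg(5) = 1
  deg(6) = 1
  deg(7) = 2

Step 2: Count vertices with odd degree:
  Odd-degree vertices: 5, 6 (2 total)

Step 3: Apply Euler's theorem:
  - Eulerian circuit exists iff graph is connected and all vertices have even degree
  - Eulerian path exists iff graph is connected and has 0 or 2 odd-degree vertices

Graph is connected with exactly 2 odd-degree vertices (5, 6).
Eulerian path exists (starting and ending at the odd-degree vertices), but no Eulerian circuit.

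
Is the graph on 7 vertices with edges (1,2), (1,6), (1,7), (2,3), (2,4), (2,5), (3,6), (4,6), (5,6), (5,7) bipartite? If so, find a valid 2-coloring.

Step 1: Attempt 2-coloring using BFS:
  Start at vertex 1, assign color 0
  Color vertex 2 with color 1 (neighbor of 1)
  Color vertex 6 with color 1 (neighbor of 1)
  Color vertex 7 with color 1 (neighbor of 1)
  Color vertex 3 with color 0 (neighbor of 2)
  Color vertex 4 with color 0 (neighbor of 2)
  Color vertex 5 with color 0 (neighbor of 2)

Step 2: 2-coloring succeeded. No conflicts found.
  Set A (color 0): {1, 3, 4, 5}
  Set B (color 1): {2, 6, 7}

The graph is bipartite with partition {1, 3, 4, 5}, {2, 6, 7}.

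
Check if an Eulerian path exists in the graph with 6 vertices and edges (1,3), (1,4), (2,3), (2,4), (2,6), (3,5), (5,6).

Step 1: Find the degree of each vertex:
  deg(1) = 2
  deg(2) = 3
  deg(3) = 3
  deg(4) = 2
  deg(5) = 2
  deg(6) = 2

Step 2: Count vertices with odd degree:
  Odd-degree vertices: 2, 3 (2 total)

Step 3: Apply Euler's theorem:
  - Eulerian circuit exists iff graph is connected and all vertices have even degree
  - Eulerian path exists iff graph is connected and has 0 or 2 odd-degree vertices

Graph is connected with exactly 2 odd-degree vertices (2, 3).
Eulerian path exists (starting and ending at the odd-degree vertices), but no Eulerian circuit.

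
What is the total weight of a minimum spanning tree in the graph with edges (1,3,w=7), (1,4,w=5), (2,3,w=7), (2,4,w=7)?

Apply Kruskal's algorithm (sort edges by weight, add if no cycle):

Sorted edges by weight:
  (1,4) w=5
  (1,3) w=7
  (2,4) w=7
  (2,3) w=7

Add edge (1,4) w=5 -- no cycle. Running total: 5
Add edge (1,3) w=7 -- no cycle. Running total: 12
Add edge (2,4) w=7 -- no cycle. Running total: 19

MST edges: (1,4,w=5), (1,3,w=7), (2,4,w=7)
Total MST weight: 5 + 7 + 7 = 19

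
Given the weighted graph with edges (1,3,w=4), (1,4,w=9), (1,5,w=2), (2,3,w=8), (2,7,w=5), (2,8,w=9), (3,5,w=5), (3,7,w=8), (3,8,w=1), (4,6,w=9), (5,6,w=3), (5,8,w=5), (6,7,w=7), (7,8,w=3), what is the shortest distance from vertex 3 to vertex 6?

Step 1: Build adjacency list with weights:
  1: 3(w=4), 4(w=9), 5(w=2)
  2: 3(w=8), 7(w=5), 8(w=9)
  3: 1(w=4), 2(w=8), 5(w=5), 7(w=8), 8(w=1)
  4: 1(w=9), 6(w=9)
  5: 1(w=2), 3(w=5), 6(w=3), 8(w=5)
  6: 4(w=9), 5(w=3), 7(w=7)
  7: 2(w=5), 3(w=8), 6(w=7), 8(w=3)
  8: 2(w=9), 3(w=1), 5(w=5), 7(w=3)

Step 2: Apply Dijkstra's algorithm from vertex 3:
  Visit vertex 3 (distance=0)
    Update dist[1] = 4
    Update dist[2] = 8
    Update dist[5] = 5
    Update dist[7] = 8
    Update dist[8] = 1
  Visit vertex 8 (distance=1)
    Update dist[7] = 4
  Visit vertex 1 (distance=4)
    Update dist[4] = 13
  Visit vertex 7 (distance=4)
    Update dist[6] = 11
  Visit vertex 5 (distance=5)
    Update dist[6] = 8
  Visit vertex 2 (distance=8)
  Visit vertex 6 (distance=8)

Step 3: Shortest path: 3 -> 5 -> 6
Total weight: 5 + 3 = 8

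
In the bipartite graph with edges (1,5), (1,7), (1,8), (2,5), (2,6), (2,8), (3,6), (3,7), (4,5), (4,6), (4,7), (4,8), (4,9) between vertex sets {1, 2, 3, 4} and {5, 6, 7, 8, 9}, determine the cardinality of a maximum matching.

Step 1: List the neighbors of each left vertex:
  1: 5, 7, 8
  2: 5, 6, 8
  3: 6, 7
  4: 5, 6, 7, 8, 9

Step 2: Greedily match left vertices, then look for augmenting paths:
  Match 1 -- 5
  Match 2 -- 6
  Match 3 -- 7
  Match 4 -- 8
  No augmenting path remains.

Step 3: Verify this is maximum:
  Matching size 4 = min(|L|, |R|) = min(4, 5), which is an upper bound, so this matching is maximum.

Maximum matching: {(1,5), (2,6), (3,7), (4,8)}
Size: 4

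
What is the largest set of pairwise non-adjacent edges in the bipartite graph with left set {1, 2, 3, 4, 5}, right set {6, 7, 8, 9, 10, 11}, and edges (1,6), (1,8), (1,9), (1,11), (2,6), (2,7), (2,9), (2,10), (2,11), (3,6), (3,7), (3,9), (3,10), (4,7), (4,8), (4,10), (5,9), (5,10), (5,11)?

Step 1: List the neighbors of each left vertex:
  1: 6, 8, 9, 11
  2: 6, 7, 9, 10, 11
  3: 6, 7, 9, 10
  4: 7, 8, 10
  5: 9, 10, 11

Step 2: Greedily match left vertices, then look for augmenting paths:
  Match 1 -- 6
  Match 2 -- 7
  Match 3 -- 9
  Match 4 -- 8
  Match 5 -- 10
  No augmenting path remains.

Step 3: Verify this is maximum:
  Matching size 5 = min(|L|, |R|) = min(5, 6), which is an upper bound, so this matching is maximum.

Maximum matching: {(1,6), (2,7), (3,9), (4,8), (5,10)}
Size: 5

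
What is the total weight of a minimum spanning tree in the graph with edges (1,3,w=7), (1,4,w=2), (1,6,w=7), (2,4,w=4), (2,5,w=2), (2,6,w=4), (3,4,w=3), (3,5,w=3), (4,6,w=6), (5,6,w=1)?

Apply Kruskal's algorithm (sort edges by weight, add if no cycle):

Sorted edges by weight:
  (5,6) w=1
  (1,4) w=2
  (2,5) w=2
  (3,4) w=3
  (3,5) w=3
  (2,6) w=4
  (2,4) w=4
  (4,6) w=6
  (1,6) w=7
  (1,3) w=7

Add edge (5,6) w=1 -- no cycle. Running total: 1
Add edge (1,4) w=2 -- no cycle. Running total: 3
Add edge (2,5) w=2 -- no cycle. Running total: 5
Add edge (3,4) w=3 -- no cycle. Running total: 8
Add edge (3,5) w=3 -- no cycle. Running total: 11

MST edges: (5,6,w=1), (1,4,w=2), (2,5,w=2), (3,4,w=3), (3,5,w=3)
Total MST weight: 1 + 2 + 2 + 3 + 3 = 11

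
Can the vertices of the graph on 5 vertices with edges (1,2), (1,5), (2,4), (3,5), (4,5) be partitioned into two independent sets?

Step 1: Attempt 2-coloring using BFS:
  Start at vertex 1, assign color 0
  Color vertex 2 with color 1 (neighbor of 1)
  Color vertex 5 with color 1 (neighbor of 1)
  Color vertex 4 with color 0 (neighbor of 2)
  Color vertex 3 with color 0 (neighbor of 5)

Step 2: 2-coloring succeeded. No conflicts found.
  Set A (color 0): {1, 3, 4}
  Set B (color 1): {2, 5}

The graph is bipartite with partition {1, 3, 4}, {2, 5}.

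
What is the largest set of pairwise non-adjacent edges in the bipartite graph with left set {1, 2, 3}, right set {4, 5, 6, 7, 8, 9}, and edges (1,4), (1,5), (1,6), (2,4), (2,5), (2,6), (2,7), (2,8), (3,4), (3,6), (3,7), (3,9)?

Step 1: List the neighbors of each left vertex:
  1: 4, 5, 6
  2: 4, 5, 6, 7, 8
  3: 4, 6, 7, 9

Step 2: Greedily match left vertices, then look for augmenting paths:
  Match 1 -- 4
  Match 2 -- 5
  Match 3 -- 6
  No augmenting path remains.

Step 3: Verify this is maximum:
  Matching size 3 = min(|L|, |R|) = min(3, 6), which is an upper bound, so this matching is maximum.

Maximum matching: {(1,4), (2,5), (3,6)}
Size: 3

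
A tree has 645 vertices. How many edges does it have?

A tree on n vertices always has exactly n - 1 edges.
For n = 645: edges = 645 - 1 = 644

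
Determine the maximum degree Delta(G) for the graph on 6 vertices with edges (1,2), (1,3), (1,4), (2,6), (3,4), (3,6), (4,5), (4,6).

Step 1: Count edges incident to each vertex:
  deg(1) = 3 (neighbors: 2, 3, 4)
  deg(2) = 2 (neighbors: 1, 6)
  deg(3) = 3 (neighbors: 1, 4, 6)
  deg(4) = 4 (neighbors: 1, 3, 5, 6)
  deg(5) = 1 (neighbors: 4)
  deg(6) = 3 (neighbors: 2, 3, 4)

Step 2: Find maximum:
  max(3, 2, 3, 4, 1, 3) = 4 (vertex 4)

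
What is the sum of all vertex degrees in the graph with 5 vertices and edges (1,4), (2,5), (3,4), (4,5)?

Step 1: Count edges incident to each vertex:
  deg(1) = 1 (neighbors: 4)
  deg(2) = 1 (neighbors: 5)
  deg(3) = 1 (neighbors: 4)
  deg(4) = 3 (neighbors: 1, 3, 5)
  deg(5) = 2 (neighbors: 2, 4)

Step 2: Sum all degrees:
  1 + 1 + 1 + 3 + 2 = 8

Verification: sum of degrees = 2 * |E| = 2 * 4 = 8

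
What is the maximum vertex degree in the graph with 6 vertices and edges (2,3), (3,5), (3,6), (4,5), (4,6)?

Step 1: Count edges incident to each vertex:
  deg(1) = 0 (neighbors: none)
  deg(2) = 1 (neighbors: 3)
  deg(3) = 3 (neighbors: 2, 5, 6)
  deg(4) = 2 (neighbors: 5, 6)
  deg(5) = 2 (neighbors: 3, 4)
  deg(6) = 2 (neighbors: 3, 4)

Step 2: Find maximum:
  max(0, 1, 3, 2, 2, 2) = 3 (vertex 3)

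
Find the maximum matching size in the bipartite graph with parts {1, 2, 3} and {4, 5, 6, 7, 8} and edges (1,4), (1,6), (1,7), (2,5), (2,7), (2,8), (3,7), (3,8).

Step 1: List the neighbors of each left vertex:
  1: 4, 6, 7
  2: 5, 7, 8
  3: 7, 8

Step 2: Greedily match left vertices, then look for augmenting paths:
  Match 1 -- 4
  Match 2 -- 5
  Match 3 -- 7
  No augmenting path remains.

Step 3: Verify this is maximum:
  Matching size 3 = min(|L|, |R|) = min(3, 5), which is an upper bound, so this matching is maximum.

Maximum matching: {(1,4), (2,5), (3,7)}
Size: 3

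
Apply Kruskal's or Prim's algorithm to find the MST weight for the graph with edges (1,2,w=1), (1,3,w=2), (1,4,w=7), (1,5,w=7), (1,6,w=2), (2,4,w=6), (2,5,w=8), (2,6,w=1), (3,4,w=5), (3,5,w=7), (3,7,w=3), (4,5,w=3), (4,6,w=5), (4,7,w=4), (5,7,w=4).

Apply Kruskal's algorithm (sort edges by weight, add if no cycle):

Sorted edges by weight:
  (1,2) w=1
  (2,6) w=1
  (1,6) w=2
  (1,3) w=2
  (3,7) w=3
  (4,5) w=3
  (4,7) w=4
  (5,7) w=4
  (3,4) w=5
  (4,6) w=5
  (2,4) w=6
  (1,4) w=7
  (1,5) w=7
  (3,5) w=7
  (2,5) w=8

Add edge (1,2) w=1 -- no cycle. Running total: 1
Add edge (2,6) w=1 -- no cycle. Running total: 2
Skip edge (1,6) w=2 -- would create cycle
Add edge (1,3) w=2 -- no cycle. Running total: 4
Add edge (3,7) w=3 -- no cycle. Running total: 7
Add edge (4,5) w=3 -- no cycle. Running total: 10
Add edge (4,7) w=4 -- no cycle. Running total: 14

MST edges: (1,2,w=1), (2,6,w=1), (1,3,w=2), (3,7,w=3), (4,5,w=3), (4,7,w=4)
Total MST weight: 1 + 1 + 2 + 3 + 3 + 4 = 14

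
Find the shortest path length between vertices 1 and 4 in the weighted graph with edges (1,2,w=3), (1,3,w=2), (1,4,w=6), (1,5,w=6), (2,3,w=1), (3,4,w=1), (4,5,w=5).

Step 1: Build adjacency list with weights:
  1: 2(w=3), 3(w=2), 4(w=6), 5(w=6)
  2: 1(w=3), 3(w=1)
  3: 1(w=2), 2(w=1), 4(w=1)
  4: 1(w=6), 3(w=1), 5(w=5)
  5: 1(w=6), 4(w=5)

Step 2: Apply Dijkstra's algorithm from vertex 1:
  Visit vertex 1 (distance=0)
    Update dist[2] = 3
    Update dist[3] = 2
    Update dist[4] = 6
    Update dist[5] = 6
  Visit vertex 3 (distance=2)
    Update dist[4] = 3
  Visit vertex 2 (distance=3)
  Visit vertex 4 (distance=3)

Step 3: Shortest path: 1 -> 3 -> 4
Total weight: 2 + 1 = 3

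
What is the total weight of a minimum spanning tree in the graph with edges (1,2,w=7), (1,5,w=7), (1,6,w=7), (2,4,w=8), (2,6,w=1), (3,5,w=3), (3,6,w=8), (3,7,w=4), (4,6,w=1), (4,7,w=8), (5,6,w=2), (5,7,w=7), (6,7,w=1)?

Apply Kruskal's algorithm (sort edges by weight, add if no cycle):

Sorted edges by weight:
  (2,6) w=1
  (4,6) w=1
  (6,7) w=1
  (5,6) w=2
  (3,5) w=3
  (3,7) w=4
  (1,5) w=7
  (1,2) w=7
  (1,6) w=7
  (5,7) w=7
  (2,4) w=8
  (3,6) w=8
  (4,7) w=8

Add edge (2,6) w=1 -- no cycle. Running total: 1
Add edge (4,6) w=1 -- no cycle. Running total: 2
Add edge (6,7) w=1 -- no cycle. Running total: 3
Add edge (5,6) w=2 -- no cycle. Running total: 5
Add edge (3,5) w=3 -- no cycle. Running total: 8
Skip edge (3,7) w=4 -- would create cycle
Add edge (1,5) w=7 -- no cycle. Running total: 15

MST edges: (2,6,w=1), (4,6,w=1), (6,7,w=1), (5,6,w=2), (3,5,w=3), (1,5,w=7)
Total MST weight: 1 + 1 + 1 + 2 + 3 + 7 = 15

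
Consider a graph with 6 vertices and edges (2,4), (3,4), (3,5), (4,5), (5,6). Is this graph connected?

Step 1: Build adjacency list from edges:
  1: (none)
  2: 4
  3: 4, 5
  4: 2, 3, 5
  5: 3, 4, 6
  6: 5

Step 2: Run BFS/DFS from vertex 1:
  Visited: {1}
  Reached 1 of 6 vertices

Step 3: Only 1 of 6 vertices reached. Graph is disconnected.
Connected components: {1}, {2, 3, 4, 5, 6}
Answer: No, the graph is not connected (2 components).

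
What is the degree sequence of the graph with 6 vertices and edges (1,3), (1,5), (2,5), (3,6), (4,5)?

Step 1: Count edges incident to each vertex:
  deg(1) = 2 (neighbors: 3, 5)
  deg(2) = 1 (neighbors: 5)
  deg(3) = 2 (neighbors: 1, 6)
  deg(4) = 1 (neighbors: 5)
  deg(5) = 3 (neighbors: 1, 2, 4)
  deg(6) = 1 (neighbors: 3)

Step 2: Sort degrees in non-increasing order:
  Degrees: [2, 1, 2, 1, 3, 1] -> sorted: [3, 2, 2, 1, 1, 1]

Degree sequence: [3, 2, 2, 1, 1, 1]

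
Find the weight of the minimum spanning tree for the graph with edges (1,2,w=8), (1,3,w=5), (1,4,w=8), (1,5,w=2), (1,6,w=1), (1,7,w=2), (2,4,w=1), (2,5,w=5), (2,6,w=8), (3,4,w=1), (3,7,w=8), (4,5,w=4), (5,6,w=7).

Apply Kruskal's algorithm (sort edges by weight, add if no cycle):

Sorted edges by weight:
  (1,6) w=1
  (2,4) w=1
  (3,4) w=1
  (1,7) w=2
  (1,5) w=2
  (4,5) w=4
  (1,3) w=5
  (2,5) w=5
  (5,6) w=7
  (1,4) w=8
  (1,2) w=8
  (2,6) w=8
  (3,7) w=8

Add edge (1,6) w=1 -- no cycle. Running total: 1
Add edge (2,4) w=1 -- no cycle. Running total: 2
Add edge (3,4) w=1 -- no cycle. Running total: 3
Add edge (1,7) w=2 -- no cycle. Running total: 5
Add edge (1,5) w=2 -- no cycle. Running total: 7
Add edge (4,5) w=4 -- no cycle. Running total: 11

MST edges: (1,6,w=1), (2,4,w=1), (3,4,w=1), (1,7,w=2), (1,5,w=2), (4,5,w=4)
Total MST weight: 1 + 1 + 1 + 2 + 2 + 4 = 11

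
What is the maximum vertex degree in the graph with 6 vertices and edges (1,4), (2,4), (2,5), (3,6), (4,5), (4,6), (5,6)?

Step 1: Count edges incident to each vertex:
  deg(1) = 1 (neighbors: 4)
  deg(2) = 2 (neighbors: 4, 5)
  deg(3) = 1 (neighbors: 6)
  deg(4) = 4 (neighbors: 1, 2, 5, 6)
  deg(5) = 3 (neighbors: 2, 4, 6)
  deg(6) = 3 (neighbors: 3, 4, 5)

Step 2: Find maximum:
  max(1, 2, 1, 4, 3, 3) = 4 (vertex 4)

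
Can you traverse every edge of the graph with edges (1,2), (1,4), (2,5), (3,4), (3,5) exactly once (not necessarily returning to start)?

Step 1: Find the degree of each vertex:
  deg(1) = 2
  deg(2) = 2
  deg(3) = 2
  deg(4) = 2
  deg(5) = 2

Step 2: Count vertices with odd degree:
  All vertices have even degree (0 odd-degree vertices)

Step 3: Apply Euler's theorem:
  - Eulerian circuit exists iff graph is connected and all vertices have even degree
  - Eulerian path exists iff graph is connected and has 0 or 2 odd-degree vertices

Graph is connected with 0 odd-degree vertices.
Both Eulerian circuit and Eulerian path exist.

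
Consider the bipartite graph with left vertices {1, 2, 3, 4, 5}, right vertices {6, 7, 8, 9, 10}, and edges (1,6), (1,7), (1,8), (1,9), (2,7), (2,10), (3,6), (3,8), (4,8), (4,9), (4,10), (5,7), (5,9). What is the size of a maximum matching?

Step 1: List the neighbors of each left vertex:
  1: 6, 7, 8, 9
  2: 7, 10
  3: 6, 8
  4: 8, 9, 10
  5: 7, 9

Step 2: Greedily match left vertices, then look for augmenting paths:
  Match 1 -- 6
  Match 2 -- 10
  Match 3 -- 8
  Match 4 -- 9
  Match 5 -- 7
  No augmenting path remains.

Step 3: Verify this is maximum:
  Matching size 5 = min(|L|, |R|) = min(5, 5), which is an upper bound, so this matching is maximum.

Maximum matching: {(1,6), (2,10), (3,8), (4,9), (5,7)}
Size: 5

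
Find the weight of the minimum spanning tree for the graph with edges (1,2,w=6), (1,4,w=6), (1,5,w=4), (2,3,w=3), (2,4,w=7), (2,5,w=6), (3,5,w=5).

Apply Kruskal's algorithm (sort edges by weight, add if no cycle):

Sorted edges by weight:
  (2,3) w=3
  (1,5) w=4
  (3,5) w=5
  (1,2) w=6
  (1,4) w=6
  (2,5) w=6
  (2,4) w=7

Add edge (2,3) w=3 -- no cycle. Running total: 3
Add edge (1,5) w=4 -- no cycle. Running total: 7
Add edge (3,5) w=5 -- no cycle. Running total: 12
Skip edge (1,2) w=6 -- would create cycle
Add edge (1,4) w=6 -- no cycle. Running total: 18

MST edges: (2,3,w=3), (1,5,w=4), (3,5,w=5), (1,4,w=6)
Total MST weight: 3 + 4 + 5 + 6 = 18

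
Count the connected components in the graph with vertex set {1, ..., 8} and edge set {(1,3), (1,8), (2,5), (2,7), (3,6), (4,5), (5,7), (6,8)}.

Step 1: Build adjacency list from edges:
  1: 3, 8
  2: 5, 7
  3: 1, 6
  4: 5
  5: 2, 4, 7
  6: 3, 8
  7: 2, 5
  8: 1, 6

Step 2: Run BFS/DFS from vertex 1:
  Visited: {1, 3, 8, 6}
  Reached 4 of 8 vertices

Step 3: Only 4 of 8 vertices reached. Graph is disconnected.
Connected components: {1, 3, 6, 8}, {2, 4, 5, 7}
Number of connected components: 2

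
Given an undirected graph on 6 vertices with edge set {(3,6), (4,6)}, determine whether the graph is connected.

Step 1: Build adjacency list from edges:
  1: (none)
  2: (none)
  3: 6
  4: 6
  5: (none)
  6: 3, 4

Step 2: Run BFS/DFS from vertex 1:
  Visited: {1}
  Reached 1 of 6 vertices

Step 3: Only 1 of 6 vertices reached. Graph is disconnected.
Connected components: {1}, {2}, {3, 4, 6}, {5}
Answer: No, the graph is not connected (4 components).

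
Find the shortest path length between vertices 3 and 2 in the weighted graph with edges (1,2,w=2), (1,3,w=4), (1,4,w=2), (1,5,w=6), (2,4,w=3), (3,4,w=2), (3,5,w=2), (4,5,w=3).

Step 1: Build adjacency list with weights:
  1: 2(w=2), 3(w=4), 4(w=2), 5(w=6)
  2: 1(w=2), 4(w=3)
  3: 1(w=4), 4(w=2), 5(w=2)
  4: 1(w=2), 2(w=3), 3(w=2), 5(w=3)
  5: 1(w=6), 3(w=2), 4(w=3)

Step 2: Apply Dijkstra's algorithm from vertex 3:
  Visit vertex 3 (distance=0)
    Update dist[1] = 4
    Update dist[4] = 2
    Update dist[5] = 2
  Visit vertex 4 (distance=2)
    Update dist[2] = 5
  Visit vertex 5 (distance=2)
  Visit vertex 1 (distance=4)
  Visit vertex 2 (distance=5)

Step 3: Shortest path: 3 -> 4 -> 2
Total weight: 2 + 3 = 5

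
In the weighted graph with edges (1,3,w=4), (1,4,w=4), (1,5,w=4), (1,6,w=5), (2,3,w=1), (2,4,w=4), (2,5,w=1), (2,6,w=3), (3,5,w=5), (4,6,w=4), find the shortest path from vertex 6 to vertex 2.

Step 1: Build adjacency list with weights:
  1: 3(w=4), 4(w=4), 5(w=4), 6(w=5)
  2: 3(w=1), 4(w=4), 5(w=1), 6(w=3)
  3: 1(w=4), 2(w=1), 5(w=5)
  4: 1(w=4), 2(w=4), 6(w=4)
  5: 1(w=4), 2(w=1), 3(w=5)
  6: 1(w=5), 2(w=3), 4(w=4)

Step 2: Apply Dijkstra's algorithm from vertex 6:
  Visit vertex 6 (distance=0)
    Update dist[1] = 5
    Update dist[2] = 3
    Update dist[4] = 4
  Visit vertex 2 (distance=3)
    Update dist[3] = 4
    Update dist[5] = 4

Step 3: Shortest path: 6 -> 2
Total weight: 3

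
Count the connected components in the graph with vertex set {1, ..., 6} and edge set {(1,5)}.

Step 1: Build adjacency list from edges:
  1: 5
  2: (none)
  3: (none)
  4: (none)
  5: 1
  6: (none)

Step 2: Run BFS/DFS from vertex 1:
  Visited: {1, 5}
  Reached 2 of 6 vertices

Step 3: Only 2 of 6 vertices reached. Graph is disconnected.
Connected components: {1, 5}, {2}, {3}, {4}, {6}
Number of connected components: 5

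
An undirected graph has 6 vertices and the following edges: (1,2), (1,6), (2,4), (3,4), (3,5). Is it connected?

Step 1: Build adjacency list from edges:
  1: 2, 6
  2: 1, 4
  3: 4, 5
  4: 2, 3
  5: 3
  6: 1

Step 2: Run BFS/DFS from vertex 1:
  Visited: {1, 2, 6, 4, 3, 5}
  Reached 6 of 6 vertices

Step 3: All 6 vertices reached from vertex 1, so the graph is connected.
Answer: Yes, the graph is connected.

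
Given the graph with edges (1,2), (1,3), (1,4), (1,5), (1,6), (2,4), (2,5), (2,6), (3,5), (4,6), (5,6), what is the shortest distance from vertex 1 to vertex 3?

Step 1: Build adjacency list:
  1: 2, 3, 4, 5, 6
  2: 1, 4, 5, 6
  3: 1, 5
  4: 1, 2, 6
  5: 1, 2, 3, 6
  6: 1, 2, 4, 5

Step 2: BFS from vertex 1 to find shortest path to 3:
  vertex 2 reached at distance 1
  vertex 3 reached at distance 1

Step 3: Shortest path: 1 -> 3
Path length: 1 edge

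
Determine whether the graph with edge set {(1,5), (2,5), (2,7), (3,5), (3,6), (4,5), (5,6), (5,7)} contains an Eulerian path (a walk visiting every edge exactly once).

Step 1: Find the degree of each vertex:
  deg(1) = 1
  deg(2) = 2
  deg(3) = 2
  deg(4) = 1
  deg(5) = 6
  deg(6) = 2
  deg(7) = 2

Step 2: Count vertices with odd degree:
  Odd-degree vertices: 1, 4 (2 total)

Step 3: Apply Euler's theorem:
  - Eulerian circuit exists iff graph is connected and all vertices have even degree
  - Eulerian path exists iff graph is connected and has 0 or 2 odd-degree vertices

Graph is connected with exactly 2 odd-degree vertices (1, 4).
Eulerian path exists (starting and ending at the odd-degree vertices), but no Eulerian circuit.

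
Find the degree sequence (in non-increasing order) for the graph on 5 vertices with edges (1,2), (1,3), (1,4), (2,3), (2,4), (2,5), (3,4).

Step 1: Count edges incident to each vertex:
  deg(1) = 3 (neighbors: 2, 3, 4)
  deg(2) = 4 (neighbors: 1, 3, 4, 5)
  deg(3) = 3 (neighbors: 1, 2, 4)
  deg(4) = 3 (neighbors: 1, 2, 3)
  deg(5) = 1 (neighbors: 2)

Step 2: Sort degrees in non-increasing order:
  Degrees: [3, 4, 3, 3, 1] -> sorted: [4, 3, 3, 3, 1]

Degree sequence: [4, 3, 3, 3, 1]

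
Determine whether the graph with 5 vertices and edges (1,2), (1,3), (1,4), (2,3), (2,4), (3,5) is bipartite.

Step 1: Attempt 2-coloring using BFS:
  Start at vertex 1, assign color 0
  Color vertex 2 with color 1 (neighbor of 1)
  Color vertex 3 with color 1 (neighbor of 1)
  Color vertex 4 with color 1 (neighbor of 1)

Step 2: Conflict found! Vertices 2 and 3 are adjacent but have the same color.
This means the graph contains an odd cycle.

The graph is NOT bipartite.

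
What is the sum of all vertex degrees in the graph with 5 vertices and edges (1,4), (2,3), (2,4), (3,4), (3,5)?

Step 1: Count edges incident to each vertex:
  deg(1) = 1 (neighbors: 4)
  deg(2) = 2 (neighbors: 3, 4)
  deg(3) = 3 (neighbors: 2, 4, 5)
  deg(4) = 3 (neighbors: 1, 2, 3)
  deg(5) = 1 (neighbors: 3)

Step 2: Sum all degrees:
  1 + 2 + 3 + 3 + 1 = 10

Verification: sum of degrees = 2 * |E| = 2 * 5 = 10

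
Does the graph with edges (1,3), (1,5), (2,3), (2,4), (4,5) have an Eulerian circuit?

Step 1: Find the degree of each vertex:
  deg(1) = 2
  deg(2) = 2
  deg(3) = 2
  deg(4) = 2
  deg(5) = 2

Step 2: Count vertices with odd degree:
  All vertices have even degree (0 odd-degree vertices)

Step 3: Apply Euler's theorem:
  - Eulerian circuit exists iff graph is connected and all vertices have even degree
  - Eulerian path exists iff graph is connected and has 0 or 2 odd-degree vertices

Graph is connected with 0 odd-degree vertices.
Both Eulerian circuit and Eulerian path exist.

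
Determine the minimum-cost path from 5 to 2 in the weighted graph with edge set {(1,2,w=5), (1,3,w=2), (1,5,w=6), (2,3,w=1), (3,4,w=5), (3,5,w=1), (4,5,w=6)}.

Step 1: Build adjacency list with weights:
  1: 2(w=5), 3(w=2), 5(w=6)
  2: 1(w=5), 3(w=1)
  3: 1(w=2), 2(w=1), 4(w=5), 5(w=1)
  4: 3(w=5), 5(w=6)
  5: 1(w=6), 3(w=1), 4(w=6)

Step 2: Apply Dijkstra's algorithm from vertex 5:
  Visit vertex 5 (distance=0)
    Update dist[1] = 6
    Update dist[3] = 1
    Update dist[4] = 6
  Visit vertex 3 (distance=1)
    Update dist[1] = 3
    Update dist[2] = 2
  Visit vertex 2 (distance=2)

Step 3: Shortest path: 5 -> 3 -> 2
Total weight: 1 + 1 = 2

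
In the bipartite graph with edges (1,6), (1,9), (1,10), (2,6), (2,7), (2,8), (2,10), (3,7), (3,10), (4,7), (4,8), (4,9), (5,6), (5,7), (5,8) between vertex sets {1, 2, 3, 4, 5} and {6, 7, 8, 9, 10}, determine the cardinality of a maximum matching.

Step 1: List the neighbors of each left vertex:
  1: 6, 9, 10
  2: 6, 7, 8, 10
  3: 7, 10
  4: 7, 8, 9
  5: 6, 7, 8

Step 2: Greedily match left vertices, then look for augmenting paths:
  Match 1 -- 9
  Match 2 -- 7
  Match 3 -- 10
  Match 4 -- 8
  Match 5 -- 6
  No augmenting path remains.

Step 3: Verify this is maximum:
  Matching size 5 = min(|L|, |R|) = min(5, 5), which is an upper bound, so this matching is maximum.

Maximum matching: {(1,9), (2,7), (3,10), (4,8), (5,6)}
Size: 5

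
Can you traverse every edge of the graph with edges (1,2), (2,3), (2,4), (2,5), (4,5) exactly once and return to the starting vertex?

Step 1: Find the degree of each vertex:
  deg(1) = 1
  deg(2) = 4
  deg(3) = 1
  deg(4) = 2
  deg(5) = 2

Step 2: Count vertices with odd degree:
  Odd-degree vertices: 1, 3 (2 total)

Step 3: Apply Euler's theorem:
  - Eulerian circuit exists iff graph is connected and all vertices have even degree
  - Eulerian path exists iff graph is connected and has 0 or 2 odd-degree vertices

Graph is connected with exactly 2 odd-degree vertices (1, 3).
Eulerian path exists (starting and ending at the odd-degree vertices), but no Eulerian circuit.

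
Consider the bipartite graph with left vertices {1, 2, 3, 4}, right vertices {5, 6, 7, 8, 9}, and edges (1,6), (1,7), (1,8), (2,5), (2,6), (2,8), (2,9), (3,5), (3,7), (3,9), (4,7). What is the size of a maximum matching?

Step 1: List the neighbors of each left vertex:
  1: 6, 7, 8
  2: 5, 6, 8, 9
  3: 5, 7, 9
  4: 7

Step 2: Greedily match left vertices, then look for augmenting paths:
  Match 1 -- 6
  Match 2 -- 5
  Match 3 -- 9
  Match 4 -- 7
  No augmenting path remains.

Step 3: Verify this is maximum:
  Matching size 4 = min(|L|, |R|) = min(4, 5), which is an upper bound, so this matching is maximum.

Maximum matching: {(1,6), (2,5), (3,9), (4,7)}
Size: 4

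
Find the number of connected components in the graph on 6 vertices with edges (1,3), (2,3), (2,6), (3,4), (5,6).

Step 1: Build adjacency list from edges:
  1: 3
  2: 3, 6
  3: 1, 2, 4
  4: 3
  5: 6
  6: 2, 5

Step 2: Run BFS/DFS from vertex 1:
  Visited: {1, 3, 2, 4, 6, 5}
  Reached 6 of 6 vertices

Step 3: All 6 vertices reached from vertex 1, so the graph is connected.
Number of connected components: 1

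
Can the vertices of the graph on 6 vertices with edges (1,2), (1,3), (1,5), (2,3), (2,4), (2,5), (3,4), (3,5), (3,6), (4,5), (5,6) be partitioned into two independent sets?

Step 1: Attempt 2-coloring using BFS:
  Start at vertex 1, assign color 0
  Color vertex 2 with color 1 (neighbor of 1)
  Color vertex 3 with color 1 (neighbor of 1)
  Color vertex 5 with color 1 (neighbor of 1)

Step 2: Conflict found! Vertices 2 and 3 are adjacent but have the same color.
This means the graph contains an odd cycle.

The graph is NOT bipartite.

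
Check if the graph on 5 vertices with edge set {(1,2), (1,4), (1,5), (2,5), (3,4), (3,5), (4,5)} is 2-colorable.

Step 1: Attempt 2-coloring using BFS:
  Start at vertex 1, assign color 0
  Color vertex 2 with color 1 (neighbor of 1)
  Color vertex 4 with color 1 (neighbor of 1)
  Color vertex 5 with color 1 (neighbor of 1)

Step 2: Conflict found! Vertices 2 and 5 are adjacent but have the same color.
This means the graph contains an odd cycle.

The graph is NOT bipartite.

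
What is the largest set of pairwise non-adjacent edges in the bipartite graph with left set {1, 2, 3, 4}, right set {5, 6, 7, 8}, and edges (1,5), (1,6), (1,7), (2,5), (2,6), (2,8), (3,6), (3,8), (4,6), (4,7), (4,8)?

Step 1: List the neighbors of each left vertex:
  1: 5, 6, 7
  2: 5, 6, 8
  3: 6, 8
  4: 6, 7, 8

Step 2: Greedily match left vertices, then look for augmenting paths:
  Match 1 -- 5
  Match 2 -- 6
  Match 3 -- 8
  Match 4 -- 7
  No augmenting path remains.

Step 3: Verify this is maximum:
  Matching size 4 = min(|L|, |R|) = min(4, 4), which is an upper bound, so this matching is maximum.

Maximum matching: {(1,5), (2,6), (3,8), (4,7)}
Size: 4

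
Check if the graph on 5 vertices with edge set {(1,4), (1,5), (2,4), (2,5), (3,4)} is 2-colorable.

Step 1: Attempt 2-coloring using BFS:
  Start at vertex 1, assign color 0
  Color vertex 4 with color 1 (neighbor of 1)
  Color vertex 5 with color 1 (neighbor of 1)
  Color vertex 2 with color 0 (neighbor of 4)
  Color vertex 3 with color 0 (neighbor of 4)

Step 2: 2-coloring succeeded. No conflicts found.
  Set A (color 0): {1, 2, 3}
  Set B (color 1): {4, 5}

The graph is bipartite with partition {1, 2, 3}, {4, 5}.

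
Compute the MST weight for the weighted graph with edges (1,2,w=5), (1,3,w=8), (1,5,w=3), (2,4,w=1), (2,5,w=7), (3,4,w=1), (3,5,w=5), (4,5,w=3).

Apply Kruskal's algorithm (sort edges by weight, add if no cycle):

Sorted edges by weight:
  (2,4) w=1
  (3,4) w=1
  (1,5) w=3
  (4,5) w=3
  (1,2) w=5
  (3,5) w=5
  (2,5) w=7
  (1,3) w=8

Add edge (2,4) w=1 -- no cycle. Running total: 1
Add edge (3,4) w=1 -- no cycle. Running total: 2
Add edge (1,5) w=3 -- no cycle. Running total: 5
Add edge (4,5) w=3 -- no cycle. Running total: 8

MST edges: (2,4,w=1), (3,4,w=1), (1,5,w=3), (4,5,w=3)
Total MST weight: 1 + 1 + 3 + 3 = 8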